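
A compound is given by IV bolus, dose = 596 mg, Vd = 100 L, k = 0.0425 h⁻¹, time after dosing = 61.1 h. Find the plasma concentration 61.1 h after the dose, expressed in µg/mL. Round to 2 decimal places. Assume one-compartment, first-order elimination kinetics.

0.44 µg/mL

C₀ = Dose / Vd = 596.0 / 100 = 5.960 mg/L
C = C₀ · e^(−k·t) = 5.960 × e^(−0.04250 × 61.1)
  = 5.960 × 0.07452 = 0.4441 mg/L
(0.4441 mg/L = 0.4441 µg/mL)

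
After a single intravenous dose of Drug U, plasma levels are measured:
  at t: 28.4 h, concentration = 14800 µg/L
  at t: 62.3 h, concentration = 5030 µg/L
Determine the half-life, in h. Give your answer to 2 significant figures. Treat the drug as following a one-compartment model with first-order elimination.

22 h

k = ln(C₁/C₂) / (t₂ − t₁) = ln(14800/5030) / (62.3 − 28.4)
  = 1.079 / 33.90 = 0.03183 h⁻¹
t½ = ln2 / k = 0.693147 / 0.03183 = 21.78 h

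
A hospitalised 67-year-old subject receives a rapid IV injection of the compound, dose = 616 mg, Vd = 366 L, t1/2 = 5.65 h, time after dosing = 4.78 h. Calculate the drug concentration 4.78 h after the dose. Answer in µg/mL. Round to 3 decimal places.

C₀ = Dose / Vd = 616.0 / 366 = 1.683 mg/L
k = ln2 / t½ = 0.693147 / 5.65 = 0.1227 h⁻¹
C = C₀ · e^(−k·t) = 1.683 × e^(−0.1227 × 4.78)
  = 1.683 × 0.5563 = 0.9363 mg/L
(0.9363 mg/L = 0.9363 µg/mL)

0.936 µg/mL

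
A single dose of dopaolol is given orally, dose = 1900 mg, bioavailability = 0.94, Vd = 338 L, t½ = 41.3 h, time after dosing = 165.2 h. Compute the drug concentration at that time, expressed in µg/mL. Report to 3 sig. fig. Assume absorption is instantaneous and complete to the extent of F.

0.330 µg/mL

Amount reaching circulation = F × Dose = 0.94 × 1900 = 1786 mg
C₀ = F·Dose / Vd = 1786 / 338 = 5.284 mg/L
k = ln2 / t½ = 0.693147 / 41.3 = 0.01678 h⁻¹
t / t½ = 165.2 / 41.3 = 4 half-lives
C = C₀ × (1/2)^4 = 5.284 × 0.06250 = 0.3303 mg/L
(0.3303 mg/L = 0.3303 µg/mL)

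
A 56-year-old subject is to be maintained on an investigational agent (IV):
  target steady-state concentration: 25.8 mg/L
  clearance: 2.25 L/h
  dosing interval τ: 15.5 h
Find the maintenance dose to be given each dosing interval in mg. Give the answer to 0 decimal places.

900 mg

At steady state, Dose/τ = Css × CL.
Dose = Css × CL × τ = 25.8 × 2.250 × 15.5 = 899.8 mg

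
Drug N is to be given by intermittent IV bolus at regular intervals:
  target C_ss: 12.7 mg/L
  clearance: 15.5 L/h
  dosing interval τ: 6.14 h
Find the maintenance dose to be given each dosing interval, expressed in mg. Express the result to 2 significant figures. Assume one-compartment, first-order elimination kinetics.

At steady state, Dose/τ = Css × CL.
Dose = Css × CL × τ = 12.7 × 15.50 × 6.14 = 1209 mg

1200 mg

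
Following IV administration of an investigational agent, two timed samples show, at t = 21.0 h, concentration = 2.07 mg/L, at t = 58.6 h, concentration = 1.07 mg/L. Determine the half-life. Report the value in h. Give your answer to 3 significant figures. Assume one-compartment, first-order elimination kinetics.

39.5 h

k = ln(C₁/C₂) / (t₂ − t₁) = ln(2.07/1.07) / (58.6 − 21.0)
  = 0.6599 / 37.60 = 0.01755 h⁻¹
t½ = ln2 / k = 0.693147 / 0.01755 = 39.50 h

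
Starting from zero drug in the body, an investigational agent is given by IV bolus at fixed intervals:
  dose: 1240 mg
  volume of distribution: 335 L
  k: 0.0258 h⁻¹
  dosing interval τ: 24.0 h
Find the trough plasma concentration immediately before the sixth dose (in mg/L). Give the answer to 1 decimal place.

C₀ per dose = Dose / Vd = 1240 / 335 = 3.701 mg/L
Fraction remaining after one interval: r = e^(−kτ) = e^(−0.02580 × 24.0) = 0.5384
Before dose 6, 5 doses have been given (aged 1τ, 2τ, 3τ, 4τ, 5τ).
C_trough = C₀ × (r + r² + … + r^5) = C₀ × r(1−r^5)/(1−r)
        = 3.701 × 0.5384 × (1 − 0.04524) / (1 − 0.5384) = 4.121 mg/L

4.1 mg/L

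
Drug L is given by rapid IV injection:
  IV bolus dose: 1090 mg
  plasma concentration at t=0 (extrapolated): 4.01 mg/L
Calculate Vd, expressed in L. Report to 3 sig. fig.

272 L

Vd = Dose / C₀ = 1090 / 4.01 = 271.8 L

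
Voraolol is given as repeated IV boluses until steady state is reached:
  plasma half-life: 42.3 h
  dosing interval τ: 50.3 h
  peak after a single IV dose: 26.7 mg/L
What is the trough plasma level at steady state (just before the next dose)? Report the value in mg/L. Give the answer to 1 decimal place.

k = ln2 / t½ = 0.693147 / 42.3 = 0.01639 h⁻¹
e^(−kτ) = e^(−0.01639 × 50.3) = 0.4385
Accumulation ratio R = 1 / (1 − e^(−kτ)) = 1 / (1 − 0.4385) = 1.781
Steady-state trough = C₀ × R × e^(−kτ) = 26.7 × 1.781 × 0.4385 = 20.85 mg/L

20.9 mg/L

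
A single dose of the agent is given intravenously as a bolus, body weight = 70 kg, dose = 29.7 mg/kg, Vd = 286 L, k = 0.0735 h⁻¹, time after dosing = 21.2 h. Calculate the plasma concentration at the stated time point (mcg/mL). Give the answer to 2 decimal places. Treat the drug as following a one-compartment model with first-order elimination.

Total dose = 29.7 × 70 = 2079 mg
C₀ = Dose / Vd = 2079 / 286 = 7.269 mg/L
C = C₀ · e^(−k·t) = 7.269 × e^(−0.07350 × 21.2)
  = 7.269 × 0.2105 = 1.530 mg/L
(1.530 mg/L = 1.530 mcg/mL)

1.53 mcg/mL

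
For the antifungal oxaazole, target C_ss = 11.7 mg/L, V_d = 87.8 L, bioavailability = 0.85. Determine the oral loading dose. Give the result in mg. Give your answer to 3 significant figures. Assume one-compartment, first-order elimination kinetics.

LD = Css × Vd / F = 11.7 × 87.8 / 0.85 = 1209 mg

1210 mg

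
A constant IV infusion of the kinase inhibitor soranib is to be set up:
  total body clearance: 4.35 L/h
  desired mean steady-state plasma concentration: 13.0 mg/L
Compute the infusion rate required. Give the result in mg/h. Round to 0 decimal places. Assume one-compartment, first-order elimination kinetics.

At steady state, infusion rate R₀ = Css × CL = 13.0 × 4.350 = 56.55 mg/h

57 mg/h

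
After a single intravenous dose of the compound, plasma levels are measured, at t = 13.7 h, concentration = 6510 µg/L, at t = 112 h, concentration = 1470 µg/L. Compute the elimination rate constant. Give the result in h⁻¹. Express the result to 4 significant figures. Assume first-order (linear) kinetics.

k = ln(C₁/C₂) / (t₂ − t₁) = ln(6510/1470) / (112 − 13.7)
  = 1.488 / 98.30 = 0.01514 h⁻¹

0.01514 h⁻¹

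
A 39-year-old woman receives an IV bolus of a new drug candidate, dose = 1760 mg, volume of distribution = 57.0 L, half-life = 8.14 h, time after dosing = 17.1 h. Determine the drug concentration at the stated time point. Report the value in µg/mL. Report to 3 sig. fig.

7.20 µg/mL

C₀ = Dose / Vd = 1760 / 57.0 = 30.88 mg/L
k = ln2 / t½ = 0.693147 / 8.14 = 0.08515 h⁻¹
C = C₀ · e^(−k·t) = 30.88 × e^(−0.08515 × 17.1)
  = 30.88 × 0.2332 = 7.201 mg/L
(7.201 mg/L = 7.201 µg/mL)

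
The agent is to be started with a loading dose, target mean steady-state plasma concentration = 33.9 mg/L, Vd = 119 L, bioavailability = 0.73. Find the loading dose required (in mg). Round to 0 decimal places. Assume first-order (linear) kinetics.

LD = Css × Vd / F = 33.9 × 119 / 0.73 = 5526 mg

5526 mg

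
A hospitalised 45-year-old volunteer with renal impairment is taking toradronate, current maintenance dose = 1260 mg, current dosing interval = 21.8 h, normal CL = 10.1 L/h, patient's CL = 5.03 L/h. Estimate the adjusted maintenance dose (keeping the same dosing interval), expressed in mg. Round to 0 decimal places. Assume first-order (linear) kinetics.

628 mg

To keep the same average steady-state level, dosing rate must scale with clearance.
CL ratio = 5.03 / 10.1 = 0.4980
New dose (same interval) = 1260 × 0.4980 = 627.5 mg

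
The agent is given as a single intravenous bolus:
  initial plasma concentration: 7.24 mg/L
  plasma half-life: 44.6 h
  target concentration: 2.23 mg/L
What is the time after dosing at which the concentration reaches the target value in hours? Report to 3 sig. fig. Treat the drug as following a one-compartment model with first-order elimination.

75.8 h

k = ln2 / t½ = 0.693147 / 44.6 = 0.01554 h⁻¹
t = ln(C₀ / C) / k = ln(7.240 / 2.23) / 0.01554
  = ln(3.247) / 0.01554 = 1.178 / 0.01554 = 75.80 h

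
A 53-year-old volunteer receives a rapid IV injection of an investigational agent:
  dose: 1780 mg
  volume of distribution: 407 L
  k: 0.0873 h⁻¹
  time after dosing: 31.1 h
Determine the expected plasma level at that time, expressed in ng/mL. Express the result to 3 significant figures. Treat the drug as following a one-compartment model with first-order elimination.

C₀ = Dose / Vd = 1780 / 407 = 4.373 mg/L
C = C₀ · e^(−k·t) = 4.373 × e^(−0.08730 × 31.1)
  = 4.373 × 0.06620 = 0.2895 mg/L
Convert: 0.2895 mg/L × 1000 = 289.5 ng/mL

290 ng/mL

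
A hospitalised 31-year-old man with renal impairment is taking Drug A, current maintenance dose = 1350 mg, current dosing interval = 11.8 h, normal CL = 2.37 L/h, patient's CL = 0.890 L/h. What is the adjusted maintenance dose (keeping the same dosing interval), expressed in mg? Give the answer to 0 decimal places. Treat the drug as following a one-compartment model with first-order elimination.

507 mg

To keep the same average steady-state level, dosing rate must scale with clearance.
CL ratio = 0.890 / 2.37 = 0.3755
New dose (same interval) = 1350 × 0.3755 = 506.9 mg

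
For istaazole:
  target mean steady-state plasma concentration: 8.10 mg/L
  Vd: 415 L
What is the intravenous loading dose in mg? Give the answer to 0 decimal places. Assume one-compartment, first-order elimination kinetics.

3362 mg

LD = Css × Vd = 8.10 × 415 = 3362 mg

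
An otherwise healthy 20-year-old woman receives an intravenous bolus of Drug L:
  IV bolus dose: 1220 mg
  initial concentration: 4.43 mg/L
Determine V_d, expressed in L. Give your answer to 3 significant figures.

Vd = Dose / C₀ = 1220 / 4.43 = 275.4 L

275 L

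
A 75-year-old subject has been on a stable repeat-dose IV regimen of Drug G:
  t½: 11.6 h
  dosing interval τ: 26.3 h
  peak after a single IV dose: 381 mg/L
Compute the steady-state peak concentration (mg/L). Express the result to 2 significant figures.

480 mg/L

k = ln2 / t½ = 0.693147 / 11.6 = 0.05975 h⁻¹
e^(−kτ) = e^(−0.05975 × 26.3) = 0.2077
Accumulation ratio R = 1 / (1 − e^(−kτ)) = 1 / (1 − 0.2077) = 1.262
Steady-state peak = C₀ × R = 381 × 1.262 = 480.8 mg/L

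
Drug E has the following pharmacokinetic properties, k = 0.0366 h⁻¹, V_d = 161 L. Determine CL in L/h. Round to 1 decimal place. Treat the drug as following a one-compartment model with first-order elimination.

5.9 L/h

CL = k × Vd = 0.0366 × 161 = 5.893 L/h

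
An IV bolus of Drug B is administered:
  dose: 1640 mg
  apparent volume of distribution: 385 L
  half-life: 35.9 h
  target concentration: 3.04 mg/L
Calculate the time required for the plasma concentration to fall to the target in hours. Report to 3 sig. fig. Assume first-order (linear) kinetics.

C₀ = Dose / Vd = 1640 / 385 = 4.260 mg/L
k = ln2 / t½ = 0.693147 / 35.9 = 0.01931 h⁻¹
t = ln(C₀ / C) / k = ln(4.260 / 3.04) / 0.01931
  = ln(1.401) / 0.01931 = 0.3372 / 0.01931 = 17.46 h

17.5 h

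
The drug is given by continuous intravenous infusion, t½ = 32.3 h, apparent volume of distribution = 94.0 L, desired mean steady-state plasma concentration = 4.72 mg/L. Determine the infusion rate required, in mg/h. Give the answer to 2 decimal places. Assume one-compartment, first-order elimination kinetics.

9.52 mg/h

k = ln2 / t½ = 0.693147 / 32.3 = 0.02146 h⁻¹
CL = k × Vd = 0.02146 × 94.0 = 2.017 L/h
At steady state, infusion rate R₀ = Css × CL = 4.72 × 2.017 = 9.520 mg/h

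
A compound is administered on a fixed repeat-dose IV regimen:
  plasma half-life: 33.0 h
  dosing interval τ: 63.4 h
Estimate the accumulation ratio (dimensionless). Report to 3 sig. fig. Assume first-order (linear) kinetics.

1.36

k = ln2 / t½ = 0.693147 / 33.0 = 0.02100 h⁻¹
e^(−kτ) = e^(−0.02100 × 63.4) = 0.2641
Accumulation ratio R = 1 / (1 − e^(−kτ)) = 1 / (1 − 0.2641) = 1.359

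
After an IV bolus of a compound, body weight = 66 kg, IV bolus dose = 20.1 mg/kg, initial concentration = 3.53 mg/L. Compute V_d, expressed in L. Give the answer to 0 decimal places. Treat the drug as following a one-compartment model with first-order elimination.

Dose = 20.1 × 66 = 1327 mg
Vd = Dose / C₀ = 1327 / 3.53 = 375.9 L

376 L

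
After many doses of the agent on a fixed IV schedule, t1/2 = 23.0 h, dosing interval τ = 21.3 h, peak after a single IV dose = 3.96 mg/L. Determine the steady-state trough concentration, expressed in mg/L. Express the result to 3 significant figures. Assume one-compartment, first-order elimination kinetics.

4.40 mg/L

k = ln2 / t½ = 0.693147 / 23.0 = 0.03014 h⁻¹
e^(−kτ) = e^(−0.03014 × 21.3) = 0.5262
Accumulation ratio R = 1 / (1 − e^(−kτ)) = 1 / (1 − 0.5262) = 2.111
Steady-state trough = C₀ × R × e^(−kτ) = 3.96 × 2.111 × 0.5262 = 4.399 mg/L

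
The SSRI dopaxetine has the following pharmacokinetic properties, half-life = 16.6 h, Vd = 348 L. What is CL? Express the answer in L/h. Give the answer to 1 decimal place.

k = ln2 / t½ = 0.693147 / 16.6 = 0.04176 h⁻¹
CL = k × Vd = 0.04176 × 348 = 14.53 L/h

14.5 L/h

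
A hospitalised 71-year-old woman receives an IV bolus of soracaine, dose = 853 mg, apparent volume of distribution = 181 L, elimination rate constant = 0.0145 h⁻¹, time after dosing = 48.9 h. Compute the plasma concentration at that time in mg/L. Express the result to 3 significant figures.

2.32 mg/L

C₀ = Dose / Vd = 853.0 / 181 = 4.713 mg/L
C = C₀ · e^(−k·t) = 4.713 × e^(−0.01450 × 48.9)
  = 4.713 × 0.4921 = 2.319 mg/L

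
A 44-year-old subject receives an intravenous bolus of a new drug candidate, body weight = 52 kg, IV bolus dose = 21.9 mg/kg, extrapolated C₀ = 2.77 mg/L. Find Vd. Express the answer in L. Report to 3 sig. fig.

Dose = 21.9 × 52 = 1139 mg
Vd = Dose / C₀ = 1139 / 2.77 = 411.2 L

411 L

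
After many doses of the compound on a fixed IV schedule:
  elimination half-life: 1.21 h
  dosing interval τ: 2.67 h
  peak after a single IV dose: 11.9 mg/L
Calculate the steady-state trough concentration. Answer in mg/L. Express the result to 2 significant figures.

k = ln2 / t½ = 0.693147 / 1.21 = 0.5728 h⁻¹
e^(−kτ) = e^(−0.5728 × 2.67) = 0.2167
Accumulation ratio R = 1 / (1 − e^(−kτ)) = 1 / (1 − 0.2167) = 1.277
Steady-state trough = C₀ × R × e^(−kτ) = 11.9 × 1.277 × 0.2167 = 3.293 mg/L

3.3 mg/L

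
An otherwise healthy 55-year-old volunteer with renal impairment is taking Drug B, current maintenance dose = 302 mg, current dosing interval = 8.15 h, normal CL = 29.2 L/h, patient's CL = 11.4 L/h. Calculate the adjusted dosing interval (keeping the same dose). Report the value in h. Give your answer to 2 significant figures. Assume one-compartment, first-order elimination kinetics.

21 h

To keep the same average steady-state level, dosing rate must scale with clearance.
CL ratio = 11.4 / 29.2 = 0.3904
New interval (same dose) = 8.15 / 0.3904 = 20.88 h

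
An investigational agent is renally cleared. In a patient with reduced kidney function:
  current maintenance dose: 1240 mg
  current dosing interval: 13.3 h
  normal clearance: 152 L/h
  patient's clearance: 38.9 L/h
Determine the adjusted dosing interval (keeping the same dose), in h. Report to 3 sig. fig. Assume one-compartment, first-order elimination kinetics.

To keep the same average steady-state level, dosing rate must scale with clearance.
CL ratio = 38.9 / 152 = 0.2559
New interval (same dose) = 13.3 / 0.2559 = 51.97 h

52.0 h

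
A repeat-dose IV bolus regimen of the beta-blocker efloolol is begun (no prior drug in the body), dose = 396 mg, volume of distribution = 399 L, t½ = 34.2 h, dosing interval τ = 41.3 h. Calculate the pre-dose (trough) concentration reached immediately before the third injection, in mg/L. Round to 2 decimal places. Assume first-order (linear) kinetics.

0.62 mg/L

C₀ per dose = Dose / Vd = 396 / 399 = 0.9925 mg/L
k = ln2 / t½ = 0.693147 / 34.2 = 0.02027 h⁻¹
Fraction remaining after one interval: r = e^(−kτ) = e^(−0.02027 × 41.3) = 0.4329
Before dose 3, 2 doses have been given (aged 1τ, 2τ).
C_trough = C₀ × (r + r²) = 0.9925 × (0.4329 + 0.1874) = 0.6156 mg/L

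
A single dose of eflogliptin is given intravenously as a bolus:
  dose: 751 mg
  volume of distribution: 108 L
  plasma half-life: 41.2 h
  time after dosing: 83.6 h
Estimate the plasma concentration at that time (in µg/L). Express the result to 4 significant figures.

1704 µg/L

C₀ = Dose / Vd = 751.0 / 108 = 6.954 mg/L
k = ln2 / t½ = 0.693147 / 41.2 = 0.01682 h⁻¹
C = C₀ · e^(−k·t) = 6.954 × e^(−0.01682 × 83.6)
  = 6.954 × 0.2451 = 1.704 mg/L
Convert: 1.704 mg/L × 1000 = 1704 µg/L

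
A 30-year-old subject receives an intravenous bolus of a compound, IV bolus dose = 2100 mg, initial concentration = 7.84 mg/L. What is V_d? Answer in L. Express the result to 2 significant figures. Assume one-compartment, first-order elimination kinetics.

270 L

Vd = Dose / C₀ = 2100 / 7.84 = 267.9 L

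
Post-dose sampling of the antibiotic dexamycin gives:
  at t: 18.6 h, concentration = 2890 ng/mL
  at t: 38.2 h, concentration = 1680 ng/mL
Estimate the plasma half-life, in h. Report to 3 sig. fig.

k = ln(C₁/C₂) / (t₂ − t₁) = ln(2890/1680) / (38.2 − 18.6)
  = 0.5425 / 19.60 = 0.02768 h⁻¹
t½ = ln2 / k = 0.693147 / 0.02768 = 25.04 h

25.0 h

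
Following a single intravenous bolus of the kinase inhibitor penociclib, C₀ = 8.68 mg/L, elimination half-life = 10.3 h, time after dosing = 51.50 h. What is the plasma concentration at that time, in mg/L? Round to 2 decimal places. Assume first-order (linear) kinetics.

0.27 mg/L

k = ln2 / t½ = 0.693147 / 10.3 = 0.06730 h⁻¹
t / t½ = 51.50 / 10.3 = 5 half-lives
C = C₀ × (1/2)^5 = 8.680 × 0.03125 = 0.2713 mg/L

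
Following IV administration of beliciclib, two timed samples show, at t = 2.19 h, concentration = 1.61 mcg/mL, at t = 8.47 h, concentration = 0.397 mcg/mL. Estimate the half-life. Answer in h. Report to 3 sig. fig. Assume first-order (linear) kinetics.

3.11 h

k = ln(C₁/C₂) / (t₂ − t₁) = ln(1.61/0.397) / (8.47 − 2.19)
  = 1.400 / 6.280 = 0.2229 h⁻¹
t½ = ln2 / k = 0.693147 / 0.2229 = 3.110 h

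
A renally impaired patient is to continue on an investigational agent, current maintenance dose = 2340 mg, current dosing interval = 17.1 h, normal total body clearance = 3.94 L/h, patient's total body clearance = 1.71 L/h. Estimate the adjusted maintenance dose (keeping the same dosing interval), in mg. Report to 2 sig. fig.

To keep the same average steady-state level, dosing rate must scale with clearance.
CL ratio = 1.71 / 3.94 = 0.4340
New dose (same interval) = 2340 × 0.4340 = 1016 mg

1000 mg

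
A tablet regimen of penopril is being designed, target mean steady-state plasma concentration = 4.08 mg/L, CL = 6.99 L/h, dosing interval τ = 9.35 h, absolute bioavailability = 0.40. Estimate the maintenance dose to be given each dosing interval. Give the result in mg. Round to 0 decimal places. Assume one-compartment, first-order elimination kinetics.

667 mg

At steady state, F × (Dose/τ) = Css × CL.
Dose = Css × CL × τ / F = 4.08 × 6.990 × 9.35 / 0.40 = 666.6 mg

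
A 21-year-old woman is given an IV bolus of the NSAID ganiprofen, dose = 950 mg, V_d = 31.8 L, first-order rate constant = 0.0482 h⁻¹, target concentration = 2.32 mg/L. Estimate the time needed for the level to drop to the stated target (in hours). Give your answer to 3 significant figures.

C₀ = Dose / Vd = 950.0 / 31.8 = 29.87 mg/L
t = ln(C₀ / C) / k = ln(29.87 / 2.32) / 0.04820
  = ln(12.88) / 0.04820 = 2.556 / 0.04820 = 53.03 h

53.0 h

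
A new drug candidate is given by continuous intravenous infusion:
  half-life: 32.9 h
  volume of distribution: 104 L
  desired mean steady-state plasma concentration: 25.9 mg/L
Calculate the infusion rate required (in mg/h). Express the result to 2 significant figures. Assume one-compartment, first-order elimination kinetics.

57 mg/h

k = ln2 / t½ = 0.693147 / 32.9 = 0.02107 h⁻¹
CL = k × Vd = 0.02107 × 104 = 2.191 L/h
At steady state, infusion rate R₀ = Css × CL = 25.9 × 2.191 = 56.75 mg/h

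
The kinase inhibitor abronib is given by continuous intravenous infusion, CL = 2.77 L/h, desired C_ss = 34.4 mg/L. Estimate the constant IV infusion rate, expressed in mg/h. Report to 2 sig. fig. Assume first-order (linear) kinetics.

95 mg/h

At steady state, infusion rate R₀ = Css × CL = 34.4 × 2.770 = 95.29 mg/h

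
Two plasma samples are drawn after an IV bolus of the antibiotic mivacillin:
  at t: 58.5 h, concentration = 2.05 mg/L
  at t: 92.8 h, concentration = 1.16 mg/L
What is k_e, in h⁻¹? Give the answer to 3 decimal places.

k = ln(C₁/C₂) / (t₂ − t₁) = ln(2.05/1.16) / (92.8 − 58.5)
  = 0.5694 / 34.30 = 0.01660 h⁻¹

0.017 h⁻¹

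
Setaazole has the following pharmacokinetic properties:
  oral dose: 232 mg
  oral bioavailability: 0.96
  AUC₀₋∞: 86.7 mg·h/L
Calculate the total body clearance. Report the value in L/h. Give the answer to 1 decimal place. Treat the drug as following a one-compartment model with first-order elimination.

CL = F·Dose / AUC = 0.96 × 232 / 86.7 = 2.569 L/h

2.6 L/h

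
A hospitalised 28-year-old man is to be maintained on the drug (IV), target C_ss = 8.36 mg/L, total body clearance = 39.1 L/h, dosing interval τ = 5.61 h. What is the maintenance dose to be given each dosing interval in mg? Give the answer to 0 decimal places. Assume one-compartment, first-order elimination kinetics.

At steady state, Dose/τ = Css × CL.
Dose = Css × CL × τ = 8.36 × 39.10 × 5.61 = 1834 mg

1834 mg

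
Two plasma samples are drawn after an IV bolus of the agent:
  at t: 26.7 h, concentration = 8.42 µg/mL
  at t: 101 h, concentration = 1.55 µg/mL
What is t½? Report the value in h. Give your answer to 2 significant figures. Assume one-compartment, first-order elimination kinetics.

30 h

k = ln(C₁/C₂) / (t₂ − t₁) = ln(8.42/1.55) / (101 − 26.7)
  = 1.692 / 74.30 = 0.02277 h⁻¹
t½ = ln2 / k = 0.693147 / 0.02277 = 30.44 h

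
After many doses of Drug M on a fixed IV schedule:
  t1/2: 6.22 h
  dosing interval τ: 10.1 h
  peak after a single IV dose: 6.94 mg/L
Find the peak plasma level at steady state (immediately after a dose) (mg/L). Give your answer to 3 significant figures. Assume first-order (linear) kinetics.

10.3 mg/L

k = ln2 / t½ = 0.693147 / 6.22 = 0.1114 h⁻¹
e^(−kτ) = e^(−0.1114 × 10.1) = 0.3246
Accumulation ratio R = 1 / (1 − e^(−kτ)) = 1 / (1 − 0.3246) = 1.481
Steady-state peak = C₀ × R = 6.94 × 1.481 = 10.28 mg/L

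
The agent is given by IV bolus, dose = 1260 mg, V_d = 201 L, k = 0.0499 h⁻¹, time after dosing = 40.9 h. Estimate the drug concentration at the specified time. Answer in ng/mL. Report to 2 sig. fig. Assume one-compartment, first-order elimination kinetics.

810 ng/mL

C₀ = Dose / Vd = 1260 / 201 = 6.269 mg/L
C = C₀ · e^(−k·t) = 6.269 × e^(−0.04990 × 40.9)
  = 6.269 × 0.1299 = 0.8143 mg/L
Convert: 0.8143 mg/L × 1000 = 814.3 ng/mL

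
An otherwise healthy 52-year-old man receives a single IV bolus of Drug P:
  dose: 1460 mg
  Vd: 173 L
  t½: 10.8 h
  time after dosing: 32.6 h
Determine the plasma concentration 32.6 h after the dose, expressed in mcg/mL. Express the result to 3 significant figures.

1.04 mcg/mL

C₀ = Dose / Vd = 1460 / 173 = 8.439 mg/L
k = ln2 / t½ = 0.693147 / 10.8 = 0.06418 h⁻¹
C = C₀ · e^(−k·t) = 8.439 × e^(−0.06418 × 32.6)
  = 8.439 × 0.1234 = 1.041 mg/L
(1.041 mg/L = 1.041 mcg/mL)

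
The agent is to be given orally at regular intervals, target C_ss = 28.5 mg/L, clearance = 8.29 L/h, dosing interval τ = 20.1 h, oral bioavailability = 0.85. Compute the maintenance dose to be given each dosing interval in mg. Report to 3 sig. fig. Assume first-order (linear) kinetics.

At steady state, F × (Dose/τ) = Css × CL.
Dose = Css × CL × τ / F = 28.5 × 8.290 × 20.1 / 0.85 = 5587 mg

5590 mg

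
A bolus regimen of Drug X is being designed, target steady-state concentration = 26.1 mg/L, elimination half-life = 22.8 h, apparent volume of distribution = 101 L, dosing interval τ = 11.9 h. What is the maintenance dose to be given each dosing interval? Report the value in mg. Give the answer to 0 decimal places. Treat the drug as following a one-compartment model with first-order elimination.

k = ln2 / t½ = 0.693147 / 22.8 = 0.03040 h⁻¹
CL = k × Vd = 0.03040 × 101 = 3.070 L/h
At steady state, Dose/τ = Css × CL.
Dose = Css × CL × τ = 26.1 × 3.070 × 11.9 = 953.5 mg

954 mg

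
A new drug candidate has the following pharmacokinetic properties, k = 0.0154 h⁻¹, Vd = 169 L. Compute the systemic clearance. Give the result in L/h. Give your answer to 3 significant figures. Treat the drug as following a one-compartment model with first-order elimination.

CL = k × Vd = 0.0154 × 169 = 2.603 L/h

2.60 L/h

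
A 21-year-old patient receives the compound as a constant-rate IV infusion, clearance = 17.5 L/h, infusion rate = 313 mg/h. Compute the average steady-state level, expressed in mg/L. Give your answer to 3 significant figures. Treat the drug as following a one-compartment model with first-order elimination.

17.9 mg/L

At steady state Css = R₀ / CL = 313 / 17.50 = 17.89 mg/L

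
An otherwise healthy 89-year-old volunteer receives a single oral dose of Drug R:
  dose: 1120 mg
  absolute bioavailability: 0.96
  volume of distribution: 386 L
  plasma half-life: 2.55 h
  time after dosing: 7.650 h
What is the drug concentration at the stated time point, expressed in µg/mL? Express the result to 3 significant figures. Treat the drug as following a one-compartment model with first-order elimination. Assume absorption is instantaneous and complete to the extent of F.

0.348 µg/mL

Amount reaching circulation = F × Dose = 0.96 × 1120 = 1075 mg
C₀ = F·Dose / Vd = 1075 / 386 = 2.785 mg/L
k = ln2 / t½ = 0.693147 / 2.55 = 0.2718 h⁻¹
t / t½ = 7.650 / 2.55 = 3 half-lives
C = C₀ × (1/2)^3 = 2.785 × 0.1250 = 0.3481 mg/L
(0.3481 mg/L = 0.3481 µg/mL)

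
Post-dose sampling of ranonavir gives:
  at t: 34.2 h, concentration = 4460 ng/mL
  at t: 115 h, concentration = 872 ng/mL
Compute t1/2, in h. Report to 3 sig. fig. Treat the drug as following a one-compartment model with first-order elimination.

k = ln(C₁/C₂) / (t₂ − t₁) = ln(4460/872) / (115 − 34.2)
  = 1.632 / 80.80 = 0.02020 h⁻¹
t½ = ln2 / k = 0.693147 / 0.02020 = 34.31 h

34.3 h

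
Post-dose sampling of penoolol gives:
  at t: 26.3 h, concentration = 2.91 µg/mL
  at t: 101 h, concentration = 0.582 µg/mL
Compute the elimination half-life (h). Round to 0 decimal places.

k = ln(C₁/C₂) / (t₂ − t₁) = ln(2.91/0.582) / (101 − 26.3)
  = 1.609 / 74.70 = 0.02154 h⁻¹
t½ = ln2 / k = 0.693147 / 0.02154 = 32.18 h

32 h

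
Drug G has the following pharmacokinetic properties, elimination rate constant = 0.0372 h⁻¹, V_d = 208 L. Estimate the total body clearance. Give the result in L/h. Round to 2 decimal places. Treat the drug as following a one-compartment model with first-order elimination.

7.74 L/h

CL = k × Vd = 0.0372 × 208 = 7.738 L/h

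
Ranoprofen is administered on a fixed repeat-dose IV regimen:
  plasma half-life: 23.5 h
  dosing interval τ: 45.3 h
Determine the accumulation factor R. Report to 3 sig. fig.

1.36

k = ln2 / t½ = 0.693147 / 23.5 = 0.02950 h⁻¹
e^(−kτ) = e^(−0.02950 × 45.3) = 0.2628
Accumulation ratio R = 1 / (1 − e^(−kτ)) = 1 / (1 − 0.2628) = 1.356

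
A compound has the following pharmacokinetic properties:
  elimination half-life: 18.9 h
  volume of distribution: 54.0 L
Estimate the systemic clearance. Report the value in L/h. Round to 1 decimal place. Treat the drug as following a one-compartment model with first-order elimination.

k = ln2 / t½ = 0.693147 / 18.9 = 0.03667 h⁻¹
CL = k × Vd = 0.03667 × 54.0 = 1.980 L/h

2.0 L/h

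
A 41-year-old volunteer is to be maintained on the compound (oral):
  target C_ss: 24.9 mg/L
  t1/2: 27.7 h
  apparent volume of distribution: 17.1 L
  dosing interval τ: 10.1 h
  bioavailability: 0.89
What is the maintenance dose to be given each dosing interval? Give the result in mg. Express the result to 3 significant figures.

121 mg

k = ln2 / t½ = 0.693147 / 27.7 = 0.02502 h⁻¹
CL = k × Vd = 0.02502 × 17.1 = 0.4278 L/h
At steady state, F × (Dose/τ) = Css × CL.
Dose = Css × CL × τ / F = 24.9 × 0.4278 × 10.1 / 0.89 = 120.9 mg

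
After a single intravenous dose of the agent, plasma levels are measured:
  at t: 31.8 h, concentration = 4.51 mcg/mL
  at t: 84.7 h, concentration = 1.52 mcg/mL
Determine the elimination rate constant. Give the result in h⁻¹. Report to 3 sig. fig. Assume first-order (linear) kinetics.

0.0206 h⁻¹

k = ln(C₁/C₂) / (t₂ − t₁) = ln(4.51/1.52) / (84.7 − 31.8)
  = 1.088 / 52.90 = 0.02057 h⁻¹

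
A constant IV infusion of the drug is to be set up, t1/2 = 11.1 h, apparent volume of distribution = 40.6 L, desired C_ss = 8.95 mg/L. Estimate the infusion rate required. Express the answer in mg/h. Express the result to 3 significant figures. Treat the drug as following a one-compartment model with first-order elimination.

k = ln2 / t½ = 0.693147 / 11.1 = 0.06245 h⁻¹
CL = k × Vd = 0.06245 × 40.6 = 2.535 L/h
At steady state, infusion rate R₀ = Css × CL = 8.95 × 2.535 = 22.69 mg/h

22.7 mg/h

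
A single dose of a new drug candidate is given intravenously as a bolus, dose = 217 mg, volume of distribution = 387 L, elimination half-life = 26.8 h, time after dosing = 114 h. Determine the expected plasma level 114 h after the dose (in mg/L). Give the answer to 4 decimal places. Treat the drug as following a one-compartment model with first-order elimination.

C₀ = Dose / Vd = 217.0 / 387 = 0.5607 mg/L
k = ln2 / t½ = 0.693147 / 26.8 = 0.02586 h⁻¹
C = C₀ · e^(−k·t) = 0.5607 × e^(−0.02586 × 114)
  = 0.5607 × 0.05244 = 0.02940 mg/L

0.0294 mg/L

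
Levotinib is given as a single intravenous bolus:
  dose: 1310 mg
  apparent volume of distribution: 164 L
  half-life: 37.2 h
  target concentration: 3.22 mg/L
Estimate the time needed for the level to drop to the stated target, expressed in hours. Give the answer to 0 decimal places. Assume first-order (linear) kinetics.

49 h

C₀ = Dose / Vd = 1310 / 164 = 7.988 mg/L
k = ln2 / t½ = 0.693147 / 37.2 = 0.01863 h⁻¹
t = ln(C₀ / C) / k = ln(7.988 / 3.22) / 0.01863
  = ln(2.481) / 0.01863 = 0.9087 / 0.01863 = 48.78 h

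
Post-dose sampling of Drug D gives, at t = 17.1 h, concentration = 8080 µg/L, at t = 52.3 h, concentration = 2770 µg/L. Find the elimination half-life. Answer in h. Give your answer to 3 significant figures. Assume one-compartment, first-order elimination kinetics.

k = ln(C₁/C₂) / (t₂ − t₁) = ln(8080/2770) / (52.3 − 17.1)
  = 1.071 / 35.20 = 0.03043 h⁻¹
t½ = ln2 / k = 0.693147 / 0.03043 = 22.78 h

22.8 h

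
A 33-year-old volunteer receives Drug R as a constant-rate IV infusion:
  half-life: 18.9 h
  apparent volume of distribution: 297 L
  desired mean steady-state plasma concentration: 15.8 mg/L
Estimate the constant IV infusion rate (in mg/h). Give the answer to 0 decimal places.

k = ln2 / t½ = 0.693147 / 18.9 = 0.03667 h⁻¹
CL = k × Vd = 0.03667 × 297 = 10.89 L/h
At steady state, infusion rate R₀ = Css × CL = 15.8 × 10.89 = 172.1 mg/h

172 mg/h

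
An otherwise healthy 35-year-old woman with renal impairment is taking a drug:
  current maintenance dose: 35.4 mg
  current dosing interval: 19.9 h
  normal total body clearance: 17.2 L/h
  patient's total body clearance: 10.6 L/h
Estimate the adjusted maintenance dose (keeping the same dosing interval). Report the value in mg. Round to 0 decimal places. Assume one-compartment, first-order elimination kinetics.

22 mg

To keep the same average steady-state level, dosing rate must scale with clearance.
CL ratio = 10.6 / 17.2 = 0.6163
New dose (same interval) = 35.4 × 0.6163 = 21.82 mg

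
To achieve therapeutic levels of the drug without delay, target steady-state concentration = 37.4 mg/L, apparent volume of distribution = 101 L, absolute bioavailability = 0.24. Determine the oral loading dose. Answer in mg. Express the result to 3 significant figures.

LD = Css × Vd / F = 37.4 × 101 / 0.24 = 15740 mg

15700 mg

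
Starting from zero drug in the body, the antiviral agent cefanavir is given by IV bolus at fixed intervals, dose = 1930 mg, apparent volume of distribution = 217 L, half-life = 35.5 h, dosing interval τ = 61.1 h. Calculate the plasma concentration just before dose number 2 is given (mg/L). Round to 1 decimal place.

C₀ per dose = Dose / Vd = 1930 / 217 = 8.894 mg/L
k = ln2 / t½ = 0.693147 / 35.5 = 0.01953 h⁻¹
Fraction remaining after one interval: r = e^(−kτ) = e^(−0.01953 × 61.1) = 0.3032
Before dose 2, 1 dose has been given (aged 1τ).
C_trough = C₀ × r = 8.894 × 0.3032 = 2.697 mg/L

2.7 mg/L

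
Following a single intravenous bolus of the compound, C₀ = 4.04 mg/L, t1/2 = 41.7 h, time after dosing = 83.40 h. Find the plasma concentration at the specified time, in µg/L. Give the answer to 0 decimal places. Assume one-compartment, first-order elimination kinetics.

k = ln2 / t½ = 0.693147 / 41.7 = 0.01662 h⁻¹
t / t½ = 83.40 / 41.7 = 2 half-lives
C = C₀ × (1/2)^2 = 4.040 × 0.2500 = 1.010 mg/L
Convert: 1.010 mg/L × 1000 = 1010 µg/L

1010 µg/L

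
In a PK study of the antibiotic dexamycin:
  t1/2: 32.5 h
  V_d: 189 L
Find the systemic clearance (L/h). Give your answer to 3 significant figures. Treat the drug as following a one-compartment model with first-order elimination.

k = ln2 / t½ = 0.693147 / 32.5 = 0.02133 h⁻¹
CL = k × Vd = 0.02133 × 189 = 4.031 L/h

4.03 L/h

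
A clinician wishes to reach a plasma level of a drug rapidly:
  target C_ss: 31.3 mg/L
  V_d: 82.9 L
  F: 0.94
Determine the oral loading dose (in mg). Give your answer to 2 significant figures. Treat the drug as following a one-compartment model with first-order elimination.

2800 mg

LD = Css × Vd / F = 31.3 × 82.9 / 0.94 = 2760 mg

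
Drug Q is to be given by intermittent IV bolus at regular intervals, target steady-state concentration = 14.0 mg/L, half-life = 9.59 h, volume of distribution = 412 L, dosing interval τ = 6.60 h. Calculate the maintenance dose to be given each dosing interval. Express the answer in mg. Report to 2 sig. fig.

k = ln2 / t½ = 0.693147 / 9.59 = 0.07228 h⁻¹
CL = k × Vd = 0.07228 × 412 = 29.78 L/h
At steady state, Dose/τ = Css × CL.
Dose = Css × CL × τ = 14.0 × 29.78 × 6.60 = 2752 mg

2800 mg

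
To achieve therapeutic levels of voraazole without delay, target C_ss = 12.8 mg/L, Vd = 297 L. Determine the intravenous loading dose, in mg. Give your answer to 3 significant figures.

LD = Css × Vd = 12.8 × 297 = 3802 mg

3800 mg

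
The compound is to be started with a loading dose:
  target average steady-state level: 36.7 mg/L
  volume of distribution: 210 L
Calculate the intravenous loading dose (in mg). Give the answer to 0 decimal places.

7707 mg

LD = Css × Vd = 36.7 × 210 = 7707 mg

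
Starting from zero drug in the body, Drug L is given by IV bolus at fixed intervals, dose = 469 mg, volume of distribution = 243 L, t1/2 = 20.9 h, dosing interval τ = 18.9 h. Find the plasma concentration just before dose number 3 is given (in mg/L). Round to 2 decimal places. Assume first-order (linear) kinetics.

C₀ per dose = Dose / Vd = 469 / 243 = 1.930 mg/L
k = ln2 / t½ = 0.693147 / 20.9 = 0.03316 h⁻¹
Fraction remaining after one interval: r = e^(−kτ) = e^(−0.03316 × 18.9) = 0.5343
Before dose 3, 2 doses have been given (aged 1τ, 2τ).
C_trough = C₀ × (r + r²) = 1.930 × (0.5343 + 0.2855) = 1.582 mg/L

1.58 mg/L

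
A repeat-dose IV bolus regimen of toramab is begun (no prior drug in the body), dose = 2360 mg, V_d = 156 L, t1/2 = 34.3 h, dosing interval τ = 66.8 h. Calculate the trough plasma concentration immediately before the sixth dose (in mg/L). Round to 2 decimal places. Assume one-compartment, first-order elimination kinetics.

C₀ per dose = Dose / Vd = 2360 / 156 = 15.13 mg/L
k = ln2 / t½ = 0.693147 / 34.3 = 0.02021 h⁻¹
Fraction remaining after one interval: r = e^(−kτ) = e^(−0.02021 × 66.8) = 0.2592
Before dose 6, 5 doses have been given (aged 1τ, 2τ, 3τ, 4τ, 5τ).
C_trough = C₀ × (r + r² + … + r^5) = C₀ × r(1−r^5)/(1−r)
        = 15.13 × 0.2592 × (1 − 0.001170) / (1 − 0.2592) = 5.288 mg/L

5.29 mg/L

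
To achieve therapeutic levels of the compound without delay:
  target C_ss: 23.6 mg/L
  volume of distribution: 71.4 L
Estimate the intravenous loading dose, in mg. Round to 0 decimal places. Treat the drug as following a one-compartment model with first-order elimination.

LD = Css × Vd = 23.6 × 71.4 = 1685 mg

1685 mg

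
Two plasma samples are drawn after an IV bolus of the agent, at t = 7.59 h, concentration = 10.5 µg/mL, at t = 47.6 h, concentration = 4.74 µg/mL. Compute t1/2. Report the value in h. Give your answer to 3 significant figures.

k = ln(C₁/C₂) / (t₂ − t₁) = ln(10.5/4.74) / (47.6 − 7.59)
  = 0.7953 / 40.01 = 0.01988 h⁻¹
t½ = ln2 / k = 0.693147 / 0.01988 = 34.87 h

34.9 h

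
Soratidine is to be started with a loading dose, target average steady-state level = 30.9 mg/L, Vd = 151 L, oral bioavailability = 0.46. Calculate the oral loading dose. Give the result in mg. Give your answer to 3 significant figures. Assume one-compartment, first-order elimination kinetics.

10100 mg

LD = Css × Vd / F = 30.9 × 151 / 0.46 = 10140 mg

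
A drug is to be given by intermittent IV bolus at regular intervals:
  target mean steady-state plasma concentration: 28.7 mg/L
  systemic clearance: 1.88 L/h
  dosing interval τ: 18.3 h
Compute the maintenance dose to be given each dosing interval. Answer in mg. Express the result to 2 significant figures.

At steady state, Dose/τ = Css × CL.
Dose = Css × CL × τ = 28.7 × 1.880 × 18.3 = 987.4 mg

990 mg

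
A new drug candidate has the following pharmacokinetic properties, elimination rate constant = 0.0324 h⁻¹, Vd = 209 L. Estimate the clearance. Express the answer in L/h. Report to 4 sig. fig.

CL = k × Vd = 0.0324 × 209 = 6.772 L/h

6.772 L/h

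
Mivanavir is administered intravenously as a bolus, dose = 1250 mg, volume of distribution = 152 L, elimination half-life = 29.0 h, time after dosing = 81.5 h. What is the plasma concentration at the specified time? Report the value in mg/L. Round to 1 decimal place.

1.2 mg/L

C₀ = Dose / Vd = 1250 / 152 = 8.224 mg/L
k = ln2 / t½ = 0.693147 / 29.0 = 0.02390 h⁻¹
C = C₀ · e^(−k·t) = 8.224 × e^(−0.02390 × 81.5)
  = 8.224 × 0.1426 = 1.173 mg/L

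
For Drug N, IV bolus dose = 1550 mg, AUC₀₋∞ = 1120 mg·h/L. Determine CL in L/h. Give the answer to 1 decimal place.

CL = Dose / AUC = 1550 / 1120 = 1.384 L/h

1.4 L/h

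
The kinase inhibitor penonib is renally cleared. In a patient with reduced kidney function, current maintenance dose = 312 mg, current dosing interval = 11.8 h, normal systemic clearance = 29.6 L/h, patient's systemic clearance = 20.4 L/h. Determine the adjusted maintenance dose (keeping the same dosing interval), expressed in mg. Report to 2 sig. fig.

220 mg

To keep the same average steady-state level, dosing rate must scale with clearance.
CL ratio = 20.4 / 29.6 = 0.6892
New dose (same interval) = 312 × 0.6892 = 215.0 mg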